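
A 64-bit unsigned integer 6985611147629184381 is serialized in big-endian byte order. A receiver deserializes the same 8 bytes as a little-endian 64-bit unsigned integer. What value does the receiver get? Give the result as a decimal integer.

9026747271515009376

6985611147629184381 in 64-bit hexadecimal is 0x60F1E053D172457D.
Stored big-endian, the bytes at ascending addresses are 60 F1 E0 53 D1 72 45 7D.
Read back as little-endian, the first byte is least significant, giving 0x7D4572D153E0F160.
0x7D4572D153E0F160 = 9026747271515009376.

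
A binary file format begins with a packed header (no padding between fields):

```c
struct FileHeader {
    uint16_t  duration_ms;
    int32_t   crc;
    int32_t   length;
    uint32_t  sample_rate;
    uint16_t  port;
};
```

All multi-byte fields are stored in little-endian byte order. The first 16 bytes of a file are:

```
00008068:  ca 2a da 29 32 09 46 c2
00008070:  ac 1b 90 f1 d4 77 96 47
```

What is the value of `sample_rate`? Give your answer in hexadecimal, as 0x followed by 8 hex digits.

0x77D4F190

`sample_rate` follows `duration_ms` (2 B), `crc` (4 B), `length` (4 B), so it starts at offset 2 + 4 + 4 = 10 and occupies 4 bytes.
Bytes at offsets 10..13: 90 F1 D4 77.
In little-endian order the low byte comes first in memory.
Reassemble most-significant byte first: 77 D4 F1 90 → 0x77D4F190.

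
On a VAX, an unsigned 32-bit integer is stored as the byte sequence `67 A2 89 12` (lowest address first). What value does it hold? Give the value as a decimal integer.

In little-endian order the low byte comes first in memory.
Reassemble most-significant byte first: 12 89 A2 67 → 0x1289A267.
0x1289A267 = 311009895.

311009895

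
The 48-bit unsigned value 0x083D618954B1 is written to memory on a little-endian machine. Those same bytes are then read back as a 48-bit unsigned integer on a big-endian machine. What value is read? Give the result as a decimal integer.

Stored little-endian, the bytes at ascending addresses are B1 54 89 61 3D 08.
Read back as big-endian, the last byte is least significant, giving 0xB15489613D08.
0xB15489613D08 = 194976640220424.

194976640220424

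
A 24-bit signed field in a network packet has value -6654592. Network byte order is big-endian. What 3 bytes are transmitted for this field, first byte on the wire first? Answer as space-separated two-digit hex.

9A 75 80

Two's complement of -6654592 in 24 bits: 6654592 = 0x658A80; invert → 0x9A757F; add 1 → 0x9A7580.
Split into bytes (most-significant first): 9A 75 80.
Big-endian stores the most-significant byte at the lowest address.
So the memory order matches the most-significant-first order: 9A 75 80.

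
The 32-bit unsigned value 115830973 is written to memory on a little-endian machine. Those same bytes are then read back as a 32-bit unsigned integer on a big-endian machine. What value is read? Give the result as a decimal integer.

3178292998

115830973 in 32-bit hexadecimal is 0x06E770BD.
Stored little-endian, the bytes at ascending addresses are BD 70 E7 06.
Read back as big-endian, the last byte is least significant, giving 0xBD70E706.
0xBD70E706 = 3178292998.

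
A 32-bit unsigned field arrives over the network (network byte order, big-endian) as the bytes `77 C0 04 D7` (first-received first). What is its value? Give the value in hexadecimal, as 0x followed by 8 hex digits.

In big-endian order the high byte comes first in memory.
The bytes are already most-significant first: 0x77C004D7.

0x77C004D7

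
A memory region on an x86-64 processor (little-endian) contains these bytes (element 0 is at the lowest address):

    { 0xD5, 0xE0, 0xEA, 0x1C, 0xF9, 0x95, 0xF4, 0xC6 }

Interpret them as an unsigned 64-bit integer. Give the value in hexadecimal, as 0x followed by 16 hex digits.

Little-endian: lowest address holds the least-significant byte.
Reassemble most-significant byte first: C6 F4 95 F9 1C EA E0 D5 → 0xC6F495F91CEAE0D5.

0xC6F495F91CEAE0D5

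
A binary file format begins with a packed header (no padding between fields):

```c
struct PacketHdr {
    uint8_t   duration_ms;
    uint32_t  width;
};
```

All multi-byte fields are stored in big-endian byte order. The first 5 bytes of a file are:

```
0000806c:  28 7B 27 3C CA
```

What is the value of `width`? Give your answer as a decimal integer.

`width` follows `duration_ms` (1 byte), so it starts at byte offset 1 and occupies 4 bytes.
Bytes at offsets 1..4: 7B 27 3C CA.
Big-endian: lowest address holds the most-significant byte.
The bytes are already most-significant first: 0x7B273CCA.
0x7B273CCA = 2066169034.

2066169034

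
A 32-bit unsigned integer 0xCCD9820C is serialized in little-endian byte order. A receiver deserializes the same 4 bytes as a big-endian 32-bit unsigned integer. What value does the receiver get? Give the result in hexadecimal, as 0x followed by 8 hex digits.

0x0C82D9CC

Stored little-endian, the bytes at ascending addresses are 0C 82 D9 CC.
Read back as big-endian, the last byte is least significant, giving 0x0C82D9CC.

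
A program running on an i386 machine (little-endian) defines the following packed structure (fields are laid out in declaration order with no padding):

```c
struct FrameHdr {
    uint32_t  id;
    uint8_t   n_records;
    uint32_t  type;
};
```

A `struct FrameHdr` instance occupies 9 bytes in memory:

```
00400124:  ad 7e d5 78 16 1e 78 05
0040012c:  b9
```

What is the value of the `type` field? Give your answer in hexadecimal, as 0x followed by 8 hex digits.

0xB905781E

`type` follows `id` (4 B), `n_records` (1 B), so it starts at offset 4 + 1 = 5 and occupies 4 bytes.
Bytes at offsets 5..8: 1E 78 05 B9.
Little-endian: lowest address holds the least-significant byte.
Reassemble most-significant byte first: B9 05 78 1E → 0xB905781E.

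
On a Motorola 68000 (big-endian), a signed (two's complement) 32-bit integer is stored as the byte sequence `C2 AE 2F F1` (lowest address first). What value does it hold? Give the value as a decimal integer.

Big-endian stores the most-significant byte at the lowest address.
The bytes are already most-significant first: 0xC2AE2FF1.
Top bit is set, so as a signed 32-bit value this is 0xC2AE2FF1 − 2^32 = -1028771855.

-1028771855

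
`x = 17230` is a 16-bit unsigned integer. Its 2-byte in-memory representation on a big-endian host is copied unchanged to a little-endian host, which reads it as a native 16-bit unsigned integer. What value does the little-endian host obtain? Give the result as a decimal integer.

20035

17230 in 16-bit hexadecimal is 0x434E.
Stored big-endian, the bytes at ascending addresses are 43 4E.
Read back as little-endian, the first byte is least significant, giving 0x4E43.
0x4E43 = 20035.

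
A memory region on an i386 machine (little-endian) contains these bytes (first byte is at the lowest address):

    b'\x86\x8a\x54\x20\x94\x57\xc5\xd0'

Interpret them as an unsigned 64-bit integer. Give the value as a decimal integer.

15043526424010197638

Little-endian: lowest address holds the least-significant byte.
Reassemble most-significant byte first: D0 C5 57 94 20 54 8A 86 → 0xD0C5579420548A86.
0xD0C5579420548A86 = 15043526424010197638.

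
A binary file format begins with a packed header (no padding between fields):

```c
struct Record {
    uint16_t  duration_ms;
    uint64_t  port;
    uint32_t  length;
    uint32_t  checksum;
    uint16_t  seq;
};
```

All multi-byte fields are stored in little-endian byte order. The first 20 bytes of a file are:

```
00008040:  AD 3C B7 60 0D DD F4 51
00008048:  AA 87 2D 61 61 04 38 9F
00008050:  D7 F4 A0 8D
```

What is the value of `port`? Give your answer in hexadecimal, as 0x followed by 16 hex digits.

`port` follows `duration_ms` (2 bytes), so it starts at byte offset 2 and occupies 8 bytes.
Bytes at offsets 2..9: B7 60 0D DD F4 51 AA 87.
Little-endian: lowest address holds the least-significant byte.
Reassemble most-significant byte first: 87 AA 51 F4 DD 0D 60 B7 → 0x87AA51F4DD0D60B7.

0x87AA51F4DD0D60B7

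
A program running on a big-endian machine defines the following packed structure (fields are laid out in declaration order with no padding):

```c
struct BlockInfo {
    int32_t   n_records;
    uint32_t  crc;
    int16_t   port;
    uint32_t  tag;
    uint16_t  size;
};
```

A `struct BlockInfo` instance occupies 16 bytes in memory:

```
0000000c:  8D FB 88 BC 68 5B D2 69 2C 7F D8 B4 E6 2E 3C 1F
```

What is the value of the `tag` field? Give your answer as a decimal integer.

3635734062

`tag` follows `n_records` (4 B), `crc` (4 B), `port` (2 B), so it starts at offset 4 + 4 + 2 = 10 and occupies 4 bytes.
Bytes at offsets 10..13: D8 B4 E6 2E.
Big-endian stores the most-significant byte at the lowest address.
The bytes are already most-significant first: 0xD8B4E62E.
0xD8B4E62E = 3635734062.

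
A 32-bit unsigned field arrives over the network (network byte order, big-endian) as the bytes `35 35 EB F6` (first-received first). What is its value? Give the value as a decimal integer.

892726262

Big-endian: lowest address holds the most-significant byte.
The bytes are already most-significant first: 0x3535EBF6.
0x3535EBF6 = 892726262.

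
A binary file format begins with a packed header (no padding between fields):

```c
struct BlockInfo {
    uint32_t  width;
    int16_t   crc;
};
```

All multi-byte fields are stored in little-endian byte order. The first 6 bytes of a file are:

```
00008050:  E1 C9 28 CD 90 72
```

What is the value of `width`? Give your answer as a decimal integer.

3442002401

`width` is the first field, at byte offset 0, occupying 4 bytes.
Bytes at offsets 0..3: E1 C9 28 CD.
Little-endian stores the least-significant byte at the lowest address.
Reassemble most-significant byte first: CD 28 C9 E1 → 0xCD28C9E1.
0xCD28C9E1 = 3442002401.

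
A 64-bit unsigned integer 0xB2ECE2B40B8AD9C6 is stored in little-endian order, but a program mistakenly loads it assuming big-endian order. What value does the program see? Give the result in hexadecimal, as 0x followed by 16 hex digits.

Stored little-endian, the bytes at ascending addresses are C6 D9 8A 0B B4 E2 EC B2.
Read back as big-endian, the last byte is least significant, giving 0xC6D98A0BB4E2ECB2.

0xC6D98A0BB4E2ECB2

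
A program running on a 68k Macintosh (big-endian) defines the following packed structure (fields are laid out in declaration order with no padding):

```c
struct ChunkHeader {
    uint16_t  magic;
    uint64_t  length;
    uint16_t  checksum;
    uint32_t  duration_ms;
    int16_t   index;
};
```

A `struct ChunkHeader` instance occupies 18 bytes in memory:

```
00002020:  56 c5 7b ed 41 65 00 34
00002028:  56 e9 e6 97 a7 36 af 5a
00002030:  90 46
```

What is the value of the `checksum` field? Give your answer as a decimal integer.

`checksum` follows `magic` (2 B), `length` (8 B), so it starts at offset 2 + 8 = 10 and occupies 2 bytes.
Bytes at offsets 10..11: E6 97.
Big-endian: lowest address holds the most-significant byte.
The bytes are already most-significant first: 0xE697.
0xE697 = 59031.

59031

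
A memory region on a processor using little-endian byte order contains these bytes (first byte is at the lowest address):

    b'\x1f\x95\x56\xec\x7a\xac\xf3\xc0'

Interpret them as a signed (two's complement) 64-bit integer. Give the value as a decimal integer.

-4543097955135613665

In little-endian order the low byte comes first in memory.
Reassemble most-significant byte first: C0 F3 AC 7A EC 56 95 1F → 0xC0F3AC7AEC56951F.
Top bit is set, so as a signed 64-bit value this is 0xC0F3AC7AEC56951F − 2^64 = -4543097955135613665.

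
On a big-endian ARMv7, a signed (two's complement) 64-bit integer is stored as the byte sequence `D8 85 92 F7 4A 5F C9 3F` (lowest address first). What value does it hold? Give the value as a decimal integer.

Big-endian stores the most-significant byte at the lowest address.
The bytes are already most-significant first: 0xD88592F74A5FC93F.
Top bit is set, so as a signed 64-bit value this is 0xD88592F74A5FC93F − 2^64 = -2844705998812231361.

-2844705998812231361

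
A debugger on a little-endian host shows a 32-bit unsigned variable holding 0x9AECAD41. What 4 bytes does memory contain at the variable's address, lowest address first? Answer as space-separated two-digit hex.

41 AD EC 9A

Split into bytes (most-significant first): 9A EC AD 41.
Little-endian: lowest address holds the least-significant byte.
So at ascending addresses the bytes are 41 AD EC 9A.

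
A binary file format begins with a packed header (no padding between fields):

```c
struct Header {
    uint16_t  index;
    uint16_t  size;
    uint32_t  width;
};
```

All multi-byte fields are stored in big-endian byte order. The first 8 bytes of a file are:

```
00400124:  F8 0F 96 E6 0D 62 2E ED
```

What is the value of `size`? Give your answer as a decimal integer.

`size` follows `index` (2 bytes), so it starts at byte offset 2 and occupies 2 bytes.
Bytes at offsets 2..3: 96 E6.
Big-endian stores the most-significant byte at the lowest address.
The bytes are already most-significant first: 0x96E6.
0x96E6 = 38630.

38630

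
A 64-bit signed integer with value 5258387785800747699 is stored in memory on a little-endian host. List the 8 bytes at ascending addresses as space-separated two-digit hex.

B3 0A E8 BF D4 8B F9 48

5258387785800747699 in hexadecimal, padded to 64 bits, is 0x48F98BD4BFE80AB3.
Split into bytes (most-significant first): 48 F9 8B D4 BF E8 0A B3.
Little-endian stores the least-significant byte at the lowest address.
So at ascending addresses the bytes are B3 0A E8 BF D4 8B F9 48.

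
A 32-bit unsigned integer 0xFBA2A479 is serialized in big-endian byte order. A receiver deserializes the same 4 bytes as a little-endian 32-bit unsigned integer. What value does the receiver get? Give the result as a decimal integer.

Stored big-endian, the bytes at ascending addresses are FB A2 A4 79.
Read back as little-endian, the first byte is least significant, giving 0x79A4A2FB.
0x79A4A2FB = 2040832763.

2040832763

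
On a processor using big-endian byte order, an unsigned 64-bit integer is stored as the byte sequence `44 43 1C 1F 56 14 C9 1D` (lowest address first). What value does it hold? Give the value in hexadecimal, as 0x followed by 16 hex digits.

Big-endian: lowest address holds the most-significant byte.
The bytes are already most-significant first: 0x44431C1F5614C91D.

0x44431C1F5614C91D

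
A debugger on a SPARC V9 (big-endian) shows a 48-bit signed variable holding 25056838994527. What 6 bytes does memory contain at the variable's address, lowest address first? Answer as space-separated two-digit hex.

16 C9 FF FC CA 5F

25056838994527 in hexadecimal, padded to 48 bits, is 0x16C9FFFCCA5F.
Split into bytes (most-significant first): 16 C9 FF FC CA 5F.
Big-endian: lowest address holds the most-significant byte.
So the memory order matches the most-significant-first order: 16 C9 FF FC CA 5F.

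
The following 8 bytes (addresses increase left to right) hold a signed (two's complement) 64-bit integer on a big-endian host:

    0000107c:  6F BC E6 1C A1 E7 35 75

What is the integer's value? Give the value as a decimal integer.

Big-endian stores the most-significant byte at the lowest address.
The bytes are already most-significant first: 0x6FBCE61CA1E73575.
0x6FBCE61CA1E73575 = 8051563244481361269.

8051563244481361269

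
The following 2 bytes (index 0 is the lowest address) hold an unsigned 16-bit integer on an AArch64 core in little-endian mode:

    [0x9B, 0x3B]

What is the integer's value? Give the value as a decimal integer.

15259

In little-endian order the low byte comes first in memory.
Reassemble most-significant byte first: 3B 9B → 0x3B9B.
0x3B9B = 15259.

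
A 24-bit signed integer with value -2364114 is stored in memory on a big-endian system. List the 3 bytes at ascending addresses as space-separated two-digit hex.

DB ED 2E

Two's complement of -2364114 in 24 bits: 2364114 = 0x2412D2; invert → 0xDBED2D; add 1 → 0xDBED2E.
Split into bytes (most-significant first): DB ED 2E.
Big-endian stores the most-significant byte at the lowest address.
So the memory order matches the most-significant-first order: DB ED 2E.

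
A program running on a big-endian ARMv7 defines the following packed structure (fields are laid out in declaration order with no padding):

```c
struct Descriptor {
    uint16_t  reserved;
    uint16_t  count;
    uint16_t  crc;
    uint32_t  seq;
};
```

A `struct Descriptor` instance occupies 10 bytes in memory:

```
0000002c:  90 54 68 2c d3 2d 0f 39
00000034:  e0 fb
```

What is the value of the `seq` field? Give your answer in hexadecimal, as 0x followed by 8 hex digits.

0x0F39E0FB

`seq` follows `reserved` (2 B), `count` (2 B), `crc` (2 B), so it starts at offset 2 + 2 + 2 = 6 and occupies 4 bytes.
Bytes at offsets 6..9: 0F 39 E0 FB.
Big-endian: lowest address holds the most-significant byte.
The bytes are already most-significant first: 0x0F39E0FB.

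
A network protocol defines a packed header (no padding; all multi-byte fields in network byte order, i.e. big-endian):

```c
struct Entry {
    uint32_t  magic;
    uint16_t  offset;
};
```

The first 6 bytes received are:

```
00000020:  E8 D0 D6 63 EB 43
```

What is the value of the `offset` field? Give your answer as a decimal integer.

`offset` follows `magic` (4 bytes), so it starts at byte offset 4 and occupies 2 bytes.
Bytes at offsets 4..5: EB 43.
Big-endian: lowest address holds the most-significant byte.
The bytes are already most-significant first: 0xEB43.
0xEB43 = 60227.

60227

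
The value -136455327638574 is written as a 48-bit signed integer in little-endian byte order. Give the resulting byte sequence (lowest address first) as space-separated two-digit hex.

D2 1B AB 04 E5 83

Two's complement of -136455327638574 in 48 bits: 136455327638574 = 0x7C1AFB54E42E; invert → 0x83E504AB1BD1; add 1 → 0x83E504AB1BD2.
Split into bytes (most-significant first): 83 E5 04 AB 1B D2.
In little-endian order the low byte comes first in memory.
So at ascending addresses the bytes are D2 1B AB 04 E5 83.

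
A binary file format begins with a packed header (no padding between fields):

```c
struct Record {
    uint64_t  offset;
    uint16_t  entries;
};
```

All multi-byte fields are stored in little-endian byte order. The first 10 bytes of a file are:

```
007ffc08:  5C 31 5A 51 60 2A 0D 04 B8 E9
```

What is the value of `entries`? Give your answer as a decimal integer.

59832

`entries` follows `offset` (8 bytes), so it starts at byte offset 8 and occupies 2 bytes.
Bytes at offsets 8..9: B8 E9.
Little-endian: lowest address holds the least-significant byte.
Reassemble most-significant byte first: E9 B8 → 0xE9B8.
0xE9B8 = 59832.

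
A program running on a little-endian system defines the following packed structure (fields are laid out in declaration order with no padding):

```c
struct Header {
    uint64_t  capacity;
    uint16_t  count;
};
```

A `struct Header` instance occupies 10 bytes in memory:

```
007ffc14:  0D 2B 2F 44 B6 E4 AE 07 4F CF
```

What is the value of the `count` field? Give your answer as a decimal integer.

53071

`count` follows `capacity` (8 bytes), so it starts at byte offset 8 and occupies 2 bytes.
Bytes at offsets 8..9: 4F CF.
Little-endian stores the least-significant byte at the lowest address.
Reassemble most-significant byte first: CF 4F → 0xCF4F.
0xCF4F = 53071.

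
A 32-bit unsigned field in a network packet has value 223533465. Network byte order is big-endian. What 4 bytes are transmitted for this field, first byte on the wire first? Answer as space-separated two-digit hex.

223533465 in hexadecimal, padded to 32 bits, is 0x0D52D999.
Split into bytes (most-significant first): 0D 52 D9 99.
In big-endian order the high byte comes first in memory.
So the memory order matches the most-significant-first order: 0D 52 D9 99.

0D 52 D9 99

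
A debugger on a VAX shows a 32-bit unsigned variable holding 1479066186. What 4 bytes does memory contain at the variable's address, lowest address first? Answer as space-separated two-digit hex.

1479066186 in hexadecimal, padded to 32 bits, is 0x5828C24A.
Split into bytes (most-significant first): 58 28 C2 4A.
Little-endian: lowest address holds the least-significant byte.
So at ascending addresses the bytes are 4A C2 28 58.

4A C2 28 58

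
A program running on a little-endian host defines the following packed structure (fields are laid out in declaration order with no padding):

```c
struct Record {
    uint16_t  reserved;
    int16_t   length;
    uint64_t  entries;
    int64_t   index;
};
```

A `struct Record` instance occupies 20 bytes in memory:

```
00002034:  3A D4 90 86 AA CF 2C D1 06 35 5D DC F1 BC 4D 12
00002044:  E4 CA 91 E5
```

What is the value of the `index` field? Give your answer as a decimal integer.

-1904518086492570383

`index` follows `reserved` (2 B), `length` (2 B), `entries` (8 B), so it starts at offset 2 + 2 + 8 = 12 and occupies 8 bytes.
Bytes at offsets 12..19: F1 BC 4D 12 E4 CA 91 E5.
Little-endian stores the least-significant byte at the lowest address.
Reassemble most-significant byte first: E5 91 CA E4 12 4D BC F1 → 0xE591CAE4124DBCF1.
Top bit is set, so as a signed 64-bit value this is 0xE591CAE4124DBCF1 − 2^64 = -1904518086492570383.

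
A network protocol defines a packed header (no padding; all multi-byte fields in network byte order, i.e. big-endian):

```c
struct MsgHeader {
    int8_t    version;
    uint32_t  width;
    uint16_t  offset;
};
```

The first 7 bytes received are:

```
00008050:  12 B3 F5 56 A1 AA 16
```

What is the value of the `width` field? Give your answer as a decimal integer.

`width` follows `version` (1 byte), so it starts at byte offset 1 and occupies 4 bytes.
Bytes at offsets 1..4: B3 F5 56 A1.
In big-endian order the high byte comes first in memory.
The bytes are already most-significant first: 0xB3F556A1.
0xB3F556A1 = 3019200161.

3019200161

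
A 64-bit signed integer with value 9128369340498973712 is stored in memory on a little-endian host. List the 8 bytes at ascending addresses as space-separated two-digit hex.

10 14 02 0F 8D 7B AE 7E

9128369340498973712 in hexadecimal, padded to 64 bits, is 0x7EAE7B8D0F021410.
Split into bytes (most-significant first): 7E AE 7B 8D 0F 02 14 10.
Little-endian: lowest address holds the least-significant byte.
So at ascending addresses the bytes are 10 14 02 0F 8D 7B AE 7E.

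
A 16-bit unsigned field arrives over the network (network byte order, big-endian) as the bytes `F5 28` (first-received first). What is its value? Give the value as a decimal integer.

In big-endian order the high byte comes first in memory.
The bytes are already most-significant first: 0xF528.
0xF528 = 62760.

62760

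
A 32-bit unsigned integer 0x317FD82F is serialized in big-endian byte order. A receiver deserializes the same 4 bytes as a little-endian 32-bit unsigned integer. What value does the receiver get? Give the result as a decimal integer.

Stored big-endian, the bytes at ascending addresses are 31 7F D8 2F.
Read back as little-endian, the first byte is least significant, giving 0x2FD87F31.
0x2FD87F31 = 802717489.

802717489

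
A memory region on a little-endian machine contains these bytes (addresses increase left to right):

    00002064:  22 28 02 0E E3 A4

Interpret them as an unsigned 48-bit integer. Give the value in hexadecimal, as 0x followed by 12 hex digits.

In little-endian order the low byte comes first in memory.
Reassemble most-significant byte first: A4 E3 0E 02 28 22 → 0xA4E30E022822.

0xA4E30E022822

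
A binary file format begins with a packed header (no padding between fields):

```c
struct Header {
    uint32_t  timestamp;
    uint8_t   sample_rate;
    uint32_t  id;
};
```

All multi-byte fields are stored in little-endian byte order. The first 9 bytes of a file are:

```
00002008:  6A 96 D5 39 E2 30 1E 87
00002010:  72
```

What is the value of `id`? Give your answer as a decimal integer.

1921457712

`id` follows `timestamp` (4 B), `sample_rate` (1 B), so it starts at offset 4 + 1 = 5 and occupies 4 bytes.
Bytes at offsets 5..8: 30 1E 87 72.
Little-endian stores the least-significant byte at the lowest address.
Reassemble most-significant byte first: 72 87 1E 30 → 0x72871E30.
0x72871E30 = 1921457712.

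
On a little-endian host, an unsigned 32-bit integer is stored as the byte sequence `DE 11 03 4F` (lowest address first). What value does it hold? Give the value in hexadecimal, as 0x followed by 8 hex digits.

Little-endian stores the least-significant byte at the lowest address.
Reassemble most-significant byte first: 4F 03 11 DE → 0x4F0311DE.

0x4F0311DE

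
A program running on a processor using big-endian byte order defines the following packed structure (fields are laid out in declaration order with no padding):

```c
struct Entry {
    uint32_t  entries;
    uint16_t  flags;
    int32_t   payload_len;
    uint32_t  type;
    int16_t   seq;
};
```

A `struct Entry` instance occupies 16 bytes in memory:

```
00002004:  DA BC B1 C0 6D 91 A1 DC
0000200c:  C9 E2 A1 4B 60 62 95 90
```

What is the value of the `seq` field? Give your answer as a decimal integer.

-27248

`seq` follows `entries` (4 B), `flags` (2 B), `payload_len` (4 B), `type` (4 B), so it starts at offset 4 + 2 + 4 + 4 = 14 and occupies 2 bytes.
Bytes at offsets 14..15: 95 90.
Big-endian: lowest address holds the most-significant byte.
The bytes are already most-significant first: 0x9590.
Top bit is set, so as a signed 16-bit value this is 0x9590 − 2^16 = -27248.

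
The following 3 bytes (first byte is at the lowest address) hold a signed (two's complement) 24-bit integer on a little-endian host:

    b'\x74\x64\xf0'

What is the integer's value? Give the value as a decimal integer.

-1022860

Little-endian stores the least-significant byte at the lowest address.
Reassemble most-significant byte first: F0 64 74 → 0xF06474.
Top bit is set, so as a signed 24-bit value this is 0xF06474 − 2^24 = -1022860.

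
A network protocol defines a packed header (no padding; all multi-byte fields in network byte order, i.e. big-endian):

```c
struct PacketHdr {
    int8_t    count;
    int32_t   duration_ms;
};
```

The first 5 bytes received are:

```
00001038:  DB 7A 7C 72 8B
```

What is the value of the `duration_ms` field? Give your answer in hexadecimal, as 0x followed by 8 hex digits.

0x7A7C728B

`duration_ms` follows `count` (1 byte), so it starts at byte offset 1 and occupies 4 bytes.
Bytes at offsets 1..4: 7A 7C 72 8B.
Big-endian stores the most-significant byte at the lowest address.
The bytes are already most-significant first: 0x7A7C728B.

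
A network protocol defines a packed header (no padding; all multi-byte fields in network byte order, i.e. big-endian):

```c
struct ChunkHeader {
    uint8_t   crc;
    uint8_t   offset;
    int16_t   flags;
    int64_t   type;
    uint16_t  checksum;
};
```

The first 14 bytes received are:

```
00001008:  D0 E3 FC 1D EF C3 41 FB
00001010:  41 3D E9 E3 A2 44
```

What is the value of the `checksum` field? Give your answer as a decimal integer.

`checksum` follows `crc` (1 B), `offset` (1 B), `flags` (2 B), `type` (8 B), so it starts at offset 1 + 1 + 2 + 8 = 12 and occupies 2 bytes.
Bytes at offsets 12..13: A2 44.
In big-endian order the high byte comes first in memory.
The bytes are already most-significant first: 0xA244.
0xA244 = 41540.

41540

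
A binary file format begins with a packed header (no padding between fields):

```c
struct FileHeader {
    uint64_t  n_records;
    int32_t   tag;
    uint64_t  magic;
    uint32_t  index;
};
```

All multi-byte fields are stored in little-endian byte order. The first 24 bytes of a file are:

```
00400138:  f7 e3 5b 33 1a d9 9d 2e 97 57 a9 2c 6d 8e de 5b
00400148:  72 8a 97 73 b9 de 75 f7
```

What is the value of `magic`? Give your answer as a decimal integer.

`magic` follows `n_records` (8 B), `tag` (4 B), so it starts at offset 8 + 4 = 12 and occupies 8 bytes.
Bytes at offsets 12..19: 6D 8E DE 5B 72 8A 97 73.
Little-endian stores the least-significant byte at the lowest address.
Reassemble most-significant byte first: 73 97 8A 72 5B DE 8E 6D → 0x73978A725BDE8E6D.
0x73978A725BDE8E6D = 8329278259617238637.

8329278259617238637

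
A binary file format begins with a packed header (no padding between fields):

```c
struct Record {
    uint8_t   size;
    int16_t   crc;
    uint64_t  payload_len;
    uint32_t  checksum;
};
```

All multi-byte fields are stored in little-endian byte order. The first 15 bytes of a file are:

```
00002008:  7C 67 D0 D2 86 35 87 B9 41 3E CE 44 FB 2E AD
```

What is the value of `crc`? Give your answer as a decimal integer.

-12185

`crc` follows `size` (1 byte), so it starts at byte offset 1 and occupies 2 bytes.
Bytes at offsets 1..2: 67 D0.
Little-endian: lowest address holds the least-significant byte.
Reassemble most-significant byte first: D0 67 → 0xD067.
Top bit is set, so as a signed 16-bit value this is 0xD067 − 2^16 = -12185.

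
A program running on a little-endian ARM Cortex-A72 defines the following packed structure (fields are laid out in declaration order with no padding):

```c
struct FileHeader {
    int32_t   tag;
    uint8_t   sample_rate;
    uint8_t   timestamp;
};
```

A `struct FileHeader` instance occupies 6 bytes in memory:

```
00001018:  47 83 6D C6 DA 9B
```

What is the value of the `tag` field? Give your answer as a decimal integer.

-965901497

`tag` is the first field, at byte offset 0, occupying 4 bytes.
Bytes at offsets 0..3: 47 83 6D C6.
In little-endian order the low byte comes first in memory.
Reassemble most-significant byte first: C6 6D 83 47 → 0xC66D8347.
Top bit is set, so as a signed 32-bit value this is 0xC66D8347 − 2^32 = -965901497.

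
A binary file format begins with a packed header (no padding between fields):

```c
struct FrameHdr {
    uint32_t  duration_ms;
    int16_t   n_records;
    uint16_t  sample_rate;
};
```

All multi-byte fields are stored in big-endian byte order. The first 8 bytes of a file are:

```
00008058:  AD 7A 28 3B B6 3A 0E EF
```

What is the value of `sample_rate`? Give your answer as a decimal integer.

3823

`sample_rate` follows `duration_ms` (4 B), `n_records` (2 B), so it starts at offset 4 + 2 = 6 and occupies 2 bytes.
Bytes at offsets 6..7: 0E EF.
Big-endian stores the most-significant byte at the lowest address.
The bytes are already most-significant first: 0x0EEF.
0x0EEF = 3823.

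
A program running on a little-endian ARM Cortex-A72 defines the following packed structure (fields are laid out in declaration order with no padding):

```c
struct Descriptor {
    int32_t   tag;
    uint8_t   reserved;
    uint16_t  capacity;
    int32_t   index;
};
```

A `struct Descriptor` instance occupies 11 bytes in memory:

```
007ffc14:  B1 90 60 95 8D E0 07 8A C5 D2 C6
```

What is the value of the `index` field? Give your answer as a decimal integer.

`index` follows `tag` (4 B), `reserved` (1 B), `capacity` (2 B), so it starts at offset 4 + 1 + 2 = 7 and occupies 4 bytes.
Bytes at offsets 7..10: 8A C5 D2 C6.
Little-endian stores the least-significant byte at the lowest address.
Reassemble most-significant byte first: C6 D2 C5 8A → 0xC6D2C58A.
Top bit is set, so as a signed 32-bit value this is 0xC6D2C58A − 2^32 = -959265398.

-959265398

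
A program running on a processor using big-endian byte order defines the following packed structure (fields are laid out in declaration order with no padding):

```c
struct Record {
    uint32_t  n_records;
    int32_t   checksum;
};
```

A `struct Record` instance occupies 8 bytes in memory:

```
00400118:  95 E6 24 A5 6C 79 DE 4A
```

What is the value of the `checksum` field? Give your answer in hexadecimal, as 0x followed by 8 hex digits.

`checksum` follows `n_records` (4 bytes), so it starts at byte offset 4 and occupies 4 bytes.
Bytes at offsets 4..7: 6C 79 DE 4A.
In big-endian order the high byte comes first in memory.
The bytes are already most-significant first: 0x6C79DE4A.

0x6C79DE4A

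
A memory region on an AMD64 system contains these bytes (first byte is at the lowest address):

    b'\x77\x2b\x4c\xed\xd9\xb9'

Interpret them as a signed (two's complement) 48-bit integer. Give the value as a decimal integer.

In little-endian order the low byte comes first in memory.
Reassemble most-significant byte first: B9 D9 ED 4C 2B 77 → 0xB9D9ED4C2B77.
Top bit is set, so as a signed 48-bit value this is 0xB9D9ED4C2B77 − 2^48 = -77129336476809.

-77129336476809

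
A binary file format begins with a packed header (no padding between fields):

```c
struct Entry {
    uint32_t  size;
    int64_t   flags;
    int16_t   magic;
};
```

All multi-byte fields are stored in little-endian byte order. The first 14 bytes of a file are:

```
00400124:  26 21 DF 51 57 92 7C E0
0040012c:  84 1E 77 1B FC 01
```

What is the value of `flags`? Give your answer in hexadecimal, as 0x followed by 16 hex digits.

`flags` follows `size` (4 bytes), so it starts at byte offset 4 and occupies 8 bytes.
Bytes at offsets 4..11: 57 92 7C E0 84 1E 77 1B.
Little-endian: lowest address holds the least-significant byte.
Reassemble most-significant byte first: 1B 77 1E 84 E0 7C 92 57 → 0x1B771E84E07C9257.

0x1B771E84E07C9257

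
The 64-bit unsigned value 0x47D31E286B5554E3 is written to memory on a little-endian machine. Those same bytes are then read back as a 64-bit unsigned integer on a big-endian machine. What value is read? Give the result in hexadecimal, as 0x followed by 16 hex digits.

Stored little-endian, the bytes at ascending addresses are E3 54 55 6B 28 1E D3 47.
Read back as big-endian, the last byte is least significant, giving 0xE354556B281ED347.

0xE354556B281ED347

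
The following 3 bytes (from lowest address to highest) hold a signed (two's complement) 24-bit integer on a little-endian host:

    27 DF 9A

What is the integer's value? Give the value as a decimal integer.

-6627545

Little-endian stores the least-significant byte at the lowest address.
Reassemble most-significant byte first: 9A DF 27 → 0x9ADF27.
Top bit is set, so as a signed 24-bit value this is 0x9ADF27 − 2^24 = -6627545.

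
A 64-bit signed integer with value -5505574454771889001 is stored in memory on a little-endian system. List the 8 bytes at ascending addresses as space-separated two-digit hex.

97 4C DB 02 34 45 98 B3

Two's complement of -5505574454771889001 in 64 bits: 5505574454771889001 = 0x4C67BACBFD24B369; invert → 0xB398453402DB4C96; add 1 → 0xB398453402DB4C97.
Split into bytes (most-significant first): B3 98 45 34 02 DB 4C 97.
In little-endian order the low byte comes first in memory.
So at ascending addresses the bytes are 97 4C DB 02 34 45 98 B3.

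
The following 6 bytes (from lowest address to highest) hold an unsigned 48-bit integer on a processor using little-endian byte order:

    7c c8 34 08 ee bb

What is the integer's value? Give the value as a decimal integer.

Little-endian stores the least-significant byte at the lowest address.
Reassemble most-significant byte first: BB EE 08 34 C8 7C → 0xBBEE0834C87C.
0xBBEE0834C87C = 206631014287484.

206631014287484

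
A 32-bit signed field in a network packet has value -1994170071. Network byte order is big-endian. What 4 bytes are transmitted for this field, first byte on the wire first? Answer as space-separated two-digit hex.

89 23 61 29

Two's complement of -1994170071 in 32 bits: 1994170071 = 0x76DC9ED7; invert → 0x89236128; add 1 → 0x89236129.
Split into bytes (most-significant first): 89 23 61 29.
Big-endian stores the most-significant byte at the lowest address.
So the memory order matches the most-significant-first order: 89 23 61 29.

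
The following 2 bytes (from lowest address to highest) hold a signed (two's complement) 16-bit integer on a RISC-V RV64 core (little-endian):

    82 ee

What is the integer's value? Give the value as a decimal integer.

-4478

In little-endian order the low byte comes first in memory.
Reassemble most-significant byte first: EE 82 → 0xEE82.
Top bit is set, so as a signed 16-bit value this is 0xEE82 − 2^16 = -4478.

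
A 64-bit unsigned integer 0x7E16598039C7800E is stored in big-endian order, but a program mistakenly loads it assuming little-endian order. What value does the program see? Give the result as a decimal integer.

1045054163330340478

Stored big-endian, the bytes at ascending addresses are 7E 16 59 80 39 C7 80 0E.
Read back as little-endian, the first byte is least significant, giving 0x0E80C7398059167E.
0x0E80C7398059167E = 1045054163330340478.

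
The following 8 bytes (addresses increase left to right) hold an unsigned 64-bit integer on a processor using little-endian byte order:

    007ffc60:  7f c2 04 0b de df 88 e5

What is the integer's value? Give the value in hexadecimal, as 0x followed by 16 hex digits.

0xE588DFDE0B04C27F

In little-endian order the low byte comes first in memory.
Reassemble most-significant byte first: E5 88 DF DE 0B 04 C2 7F → 0xE588DFDE0B04C27F.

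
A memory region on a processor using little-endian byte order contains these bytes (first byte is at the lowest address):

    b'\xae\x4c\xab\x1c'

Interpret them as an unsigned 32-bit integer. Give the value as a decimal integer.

Little-endian: lowest address holds the least-significant byte.
Reassemble most-significant byte first: 1C AB 4C AE → 0x1CAB4CAE.
0x1CAB4CAE = 480988334.

480988334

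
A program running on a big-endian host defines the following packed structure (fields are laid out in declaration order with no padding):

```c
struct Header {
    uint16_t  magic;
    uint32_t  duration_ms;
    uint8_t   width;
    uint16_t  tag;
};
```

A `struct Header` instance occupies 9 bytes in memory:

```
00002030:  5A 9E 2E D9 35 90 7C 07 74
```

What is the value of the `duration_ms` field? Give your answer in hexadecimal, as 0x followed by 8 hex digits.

`duration_ms` follows `magic` (2 bytes), so it starts at byte offset 2 and occupies 4 bytes.
Bytes at offsets 2..5: 2E D9 35 90.
Big-endian: lowest address holds the most-significant byte.
The bytes are already most-significant first: 0x2ED93590.

0x2ED93590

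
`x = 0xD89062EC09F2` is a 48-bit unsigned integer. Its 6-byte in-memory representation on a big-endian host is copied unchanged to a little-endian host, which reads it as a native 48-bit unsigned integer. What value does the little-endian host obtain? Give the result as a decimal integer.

266124434510040

Stored big-endian, the bytes at ascending addresses are D8 90 62 EC 09 F2.
Read back as little-endian, the first byte is least significant, giving 0xF209EC6290D8.
0xF209EC6290D8 = 266124434510040.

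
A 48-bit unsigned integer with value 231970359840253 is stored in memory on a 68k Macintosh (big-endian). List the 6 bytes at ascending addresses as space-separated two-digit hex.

231970359840253 in hexadecimal, padded to 48 bits, is 0xD2F9CEE58DFD.
Split into bytes (most-significant first): D2 F9 CE E5 8D FD.
In big-endian order the high byte comes first in memory.
So the memory order matches the most-significant-first order: D2 F9 CE E5 8D FD.

D2 F9 CE E5 8D FD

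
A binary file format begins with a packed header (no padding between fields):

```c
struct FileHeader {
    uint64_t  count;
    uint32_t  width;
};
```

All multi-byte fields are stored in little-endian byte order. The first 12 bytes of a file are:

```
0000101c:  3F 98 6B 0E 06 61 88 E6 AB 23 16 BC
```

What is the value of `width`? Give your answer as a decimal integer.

`width` follows `count` (8 bytes), so it starts at byte offset 8 and occupies 4 bytes.
Bytes at offsets 8..11: AB 23 16 BC.
Little-endian stores the least-significant byte at the lowest address.
Reassemble most-significant byte first: BC 16 23 AB → 0xBC1623AB.
0xBC1623AB = 3155567531.

3155567531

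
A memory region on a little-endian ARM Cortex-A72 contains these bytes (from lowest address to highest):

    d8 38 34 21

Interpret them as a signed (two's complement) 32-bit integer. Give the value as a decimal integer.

In little-endian order the low byte comes first in memory.
Reassemble most-significant byte first: 21 34 38 D8 → 0x213438D8.
0x213438D8 = 557070552.

557070552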